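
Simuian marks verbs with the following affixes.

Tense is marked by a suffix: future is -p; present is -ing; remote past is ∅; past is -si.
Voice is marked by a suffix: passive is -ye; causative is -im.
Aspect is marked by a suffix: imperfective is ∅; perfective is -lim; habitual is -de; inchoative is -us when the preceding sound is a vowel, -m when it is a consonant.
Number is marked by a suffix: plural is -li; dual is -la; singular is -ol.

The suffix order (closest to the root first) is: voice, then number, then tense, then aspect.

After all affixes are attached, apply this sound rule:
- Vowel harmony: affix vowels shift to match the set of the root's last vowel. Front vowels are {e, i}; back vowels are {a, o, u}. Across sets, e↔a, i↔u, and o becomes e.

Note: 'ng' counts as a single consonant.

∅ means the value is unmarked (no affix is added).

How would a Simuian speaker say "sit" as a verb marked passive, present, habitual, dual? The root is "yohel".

yohelyeleingde

Attach voice passive -ye → yohelye.
Attach number dual -la → yohelyela.
Attach tense present -ing → yohelyelaing.
Attach aspect habitual -de → yohelyelaingde.
Apply vowel harmony: yohelyelaingde → yohelyeleingde.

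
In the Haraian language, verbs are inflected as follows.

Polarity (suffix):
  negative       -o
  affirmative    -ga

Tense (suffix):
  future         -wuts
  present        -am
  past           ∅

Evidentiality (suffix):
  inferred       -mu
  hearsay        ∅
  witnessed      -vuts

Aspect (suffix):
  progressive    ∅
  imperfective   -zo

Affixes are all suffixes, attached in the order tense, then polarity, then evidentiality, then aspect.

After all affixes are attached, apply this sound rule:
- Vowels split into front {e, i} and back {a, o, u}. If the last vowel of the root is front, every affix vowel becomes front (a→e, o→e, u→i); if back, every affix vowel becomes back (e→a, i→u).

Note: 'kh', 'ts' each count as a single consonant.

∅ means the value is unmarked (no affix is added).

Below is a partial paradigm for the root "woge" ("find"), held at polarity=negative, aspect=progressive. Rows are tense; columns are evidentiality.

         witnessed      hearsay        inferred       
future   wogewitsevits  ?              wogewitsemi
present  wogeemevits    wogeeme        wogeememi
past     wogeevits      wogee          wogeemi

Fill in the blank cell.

Attach tense future -wuts → wogewuts.
Attach polarity negative -o → wogewutso.
evidentiality = hearsay: zero marking, form stays wogewutso.
aspect = progressive: zero marking, form stays wogewutso.
Apply vowel harmony: wogewutso → wogewitse.

wogewitse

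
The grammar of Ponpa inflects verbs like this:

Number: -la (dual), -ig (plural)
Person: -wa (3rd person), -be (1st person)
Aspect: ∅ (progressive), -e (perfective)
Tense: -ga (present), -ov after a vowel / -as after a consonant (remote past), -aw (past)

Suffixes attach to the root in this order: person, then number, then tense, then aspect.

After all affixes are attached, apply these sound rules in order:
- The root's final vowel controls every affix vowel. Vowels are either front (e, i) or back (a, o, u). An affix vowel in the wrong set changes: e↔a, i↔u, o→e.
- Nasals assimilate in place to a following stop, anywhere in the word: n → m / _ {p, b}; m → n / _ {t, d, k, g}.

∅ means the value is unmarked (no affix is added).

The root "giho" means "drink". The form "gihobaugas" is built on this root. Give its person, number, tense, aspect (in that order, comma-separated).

1st person, plural, remote past, progressive

Segment: giho-be-ig-as.
person: -be → 1st person.
number: -ig → plural.
tense: -ov/as → remote past.
aspect: ∅ → progressive.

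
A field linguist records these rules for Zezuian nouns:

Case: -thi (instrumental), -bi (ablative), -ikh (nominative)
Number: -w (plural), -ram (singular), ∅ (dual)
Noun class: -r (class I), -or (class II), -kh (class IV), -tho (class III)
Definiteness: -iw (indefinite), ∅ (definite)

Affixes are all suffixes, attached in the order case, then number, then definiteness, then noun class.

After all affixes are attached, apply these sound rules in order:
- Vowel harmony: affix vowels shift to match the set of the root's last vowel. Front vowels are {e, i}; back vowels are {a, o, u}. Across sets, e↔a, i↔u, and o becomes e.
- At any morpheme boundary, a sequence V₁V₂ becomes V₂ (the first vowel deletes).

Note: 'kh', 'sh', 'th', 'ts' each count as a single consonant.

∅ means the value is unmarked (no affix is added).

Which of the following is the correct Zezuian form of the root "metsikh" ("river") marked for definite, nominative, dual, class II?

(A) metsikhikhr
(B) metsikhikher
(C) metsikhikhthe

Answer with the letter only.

Attach case nominative -ikh → metsikhikh.
number = dual: zero marking, form stays metsikhikh.
definiteness = definite: zero marking, form stays metsikhikh.
Attach noun class class II -or → metsikhikhor.
Apply vowel harmony: metsikhikhor → metsikhikher.
Vowel deletion: no change.
So the correct form is metsikhikher, option (B).
(A) metsikhikhr is wrong: it uses class I instead of class II for noun class.
(C) metsikhikhthe is wrong: it uses class III instead of class II for noun class.

B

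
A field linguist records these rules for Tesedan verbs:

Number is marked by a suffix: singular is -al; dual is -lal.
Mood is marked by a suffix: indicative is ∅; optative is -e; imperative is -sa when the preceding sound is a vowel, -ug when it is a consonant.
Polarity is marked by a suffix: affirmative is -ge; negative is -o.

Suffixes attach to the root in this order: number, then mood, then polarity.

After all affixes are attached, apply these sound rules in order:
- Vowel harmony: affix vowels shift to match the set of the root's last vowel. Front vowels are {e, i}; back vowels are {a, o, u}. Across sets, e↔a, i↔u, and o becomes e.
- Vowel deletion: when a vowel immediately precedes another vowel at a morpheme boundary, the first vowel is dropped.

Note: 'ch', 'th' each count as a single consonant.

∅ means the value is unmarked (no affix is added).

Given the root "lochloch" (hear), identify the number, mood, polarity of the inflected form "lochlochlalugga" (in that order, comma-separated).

Segment: lochloch-lal-ug-ge.
number: -lal → dual.
mood: -sa/ug → imperative.
polarity: -ge → affirmative.

dual, imperative, affirmative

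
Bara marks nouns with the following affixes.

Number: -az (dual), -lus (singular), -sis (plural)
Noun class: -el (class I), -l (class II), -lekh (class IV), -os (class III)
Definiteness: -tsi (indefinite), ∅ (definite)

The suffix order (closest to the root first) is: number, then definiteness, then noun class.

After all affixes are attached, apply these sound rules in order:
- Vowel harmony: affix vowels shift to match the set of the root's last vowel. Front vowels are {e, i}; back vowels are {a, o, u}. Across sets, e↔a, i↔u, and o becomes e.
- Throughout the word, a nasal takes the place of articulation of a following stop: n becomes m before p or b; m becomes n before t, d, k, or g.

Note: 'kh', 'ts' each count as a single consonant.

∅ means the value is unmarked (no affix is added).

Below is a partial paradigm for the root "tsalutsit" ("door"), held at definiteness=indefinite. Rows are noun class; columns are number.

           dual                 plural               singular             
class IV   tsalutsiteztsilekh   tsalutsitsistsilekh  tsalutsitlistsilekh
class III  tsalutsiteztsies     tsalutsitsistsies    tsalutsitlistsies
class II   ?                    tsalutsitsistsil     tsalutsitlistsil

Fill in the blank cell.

tsalutsiteztsil

Attach number dual -az → tsalutsitaz.
Attach definiteness indefinite -tsi → tsalutsitaztsi.
Attach noun class class II -l → tsalutsitaztsil.
Apply vowel harmony: tsalutsitaztsil → tsalutsiteztsil.
Nasal assimilation: no change.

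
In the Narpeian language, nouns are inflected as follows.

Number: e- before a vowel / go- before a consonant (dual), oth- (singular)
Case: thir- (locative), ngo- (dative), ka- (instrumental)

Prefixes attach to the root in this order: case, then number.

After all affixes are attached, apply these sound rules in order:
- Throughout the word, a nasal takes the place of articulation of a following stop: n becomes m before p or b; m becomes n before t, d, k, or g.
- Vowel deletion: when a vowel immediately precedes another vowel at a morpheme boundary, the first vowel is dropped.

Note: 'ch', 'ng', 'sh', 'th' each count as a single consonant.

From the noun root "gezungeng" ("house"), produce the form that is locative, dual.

gothirgezungeng

Attach case locative thir- → thirgezungeng.
Attach number dual go- (before consonant 'th') → gothirgezungeng.
Nasal assimilation: no change.
Vowel deletion: no change.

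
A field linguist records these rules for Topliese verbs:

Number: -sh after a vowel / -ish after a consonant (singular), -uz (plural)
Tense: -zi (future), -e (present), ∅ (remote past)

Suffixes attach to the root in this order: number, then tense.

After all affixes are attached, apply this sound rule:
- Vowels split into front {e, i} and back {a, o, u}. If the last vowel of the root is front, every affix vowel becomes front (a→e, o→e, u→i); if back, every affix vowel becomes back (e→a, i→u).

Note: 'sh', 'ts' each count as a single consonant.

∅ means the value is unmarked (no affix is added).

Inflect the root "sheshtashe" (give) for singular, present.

Attach number singular -sh (after vowel 'e') → sheshtashesh.
Attach tense present -e → sheshtasheshe.
Vowel harmony: no change.

sheshtasheshe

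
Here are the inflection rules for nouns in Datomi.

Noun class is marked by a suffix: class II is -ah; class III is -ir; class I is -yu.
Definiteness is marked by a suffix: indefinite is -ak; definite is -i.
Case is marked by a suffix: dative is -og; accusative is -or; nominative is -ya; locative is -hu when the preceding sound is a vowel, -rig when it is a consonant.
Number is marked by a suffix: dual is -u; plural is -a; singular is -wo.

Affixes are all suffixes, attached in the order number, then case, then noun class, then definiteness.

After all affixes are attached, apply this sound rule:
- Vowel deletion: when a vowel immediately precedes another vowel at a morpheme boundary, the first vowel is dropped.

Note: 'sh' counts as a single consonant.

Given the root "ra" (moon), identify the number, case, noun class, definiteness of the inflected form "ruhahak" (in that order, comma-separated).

dual, locative, class II, indefinite

Segment: ra-u-hu-ah-ak.
number: -u → dual.
case: -hu/rig → locative.
noun class: -ah → class II.
definiteness: -ak → indefinite.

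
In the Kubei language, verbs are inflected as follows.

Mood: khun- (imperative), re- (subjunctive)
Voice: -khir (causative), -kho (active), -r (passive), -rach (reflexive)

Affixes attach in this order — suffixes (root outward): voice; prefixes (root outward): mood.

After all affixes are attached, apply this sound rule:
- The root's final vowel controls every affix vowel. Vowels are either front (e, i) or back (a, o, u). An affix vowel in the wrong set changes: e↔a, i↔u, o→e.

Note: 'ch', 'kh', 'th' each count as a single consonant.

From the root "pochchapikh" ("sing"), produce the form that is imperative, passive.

Attach mood imperative khun- → khunpochchapikh.
Attach voice passive -r → khunpochchapikhr.
Apply vowel harmony: khunpochchapikhr → khinpochchapikhr.

khinpochchapikhr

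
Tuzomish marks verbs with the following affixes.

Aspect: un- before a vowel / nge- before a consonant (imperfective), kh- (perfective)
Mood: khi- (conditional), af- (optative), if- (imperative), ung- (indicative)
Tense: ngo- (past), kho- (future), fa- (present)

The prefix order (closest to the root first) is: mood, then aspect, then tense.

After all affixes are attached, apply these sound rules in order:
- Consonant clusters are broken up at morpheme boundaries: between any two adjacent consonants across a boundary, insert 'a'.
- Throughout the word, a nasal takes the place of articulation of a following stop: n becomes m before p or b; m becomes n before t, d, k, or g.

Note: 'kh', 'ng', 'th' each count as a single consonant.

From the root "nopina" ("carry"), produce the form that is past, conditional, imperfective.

Attach mood conditional khi- → khinopina.
Attach aspect imperfective nge- (before consonant 'kh') → ngekhinopina.
Attach tense past ngo- → ngongekhinopina.
Epenthesis: no change.
Nasal assimilation: no change.

ngongekhinopina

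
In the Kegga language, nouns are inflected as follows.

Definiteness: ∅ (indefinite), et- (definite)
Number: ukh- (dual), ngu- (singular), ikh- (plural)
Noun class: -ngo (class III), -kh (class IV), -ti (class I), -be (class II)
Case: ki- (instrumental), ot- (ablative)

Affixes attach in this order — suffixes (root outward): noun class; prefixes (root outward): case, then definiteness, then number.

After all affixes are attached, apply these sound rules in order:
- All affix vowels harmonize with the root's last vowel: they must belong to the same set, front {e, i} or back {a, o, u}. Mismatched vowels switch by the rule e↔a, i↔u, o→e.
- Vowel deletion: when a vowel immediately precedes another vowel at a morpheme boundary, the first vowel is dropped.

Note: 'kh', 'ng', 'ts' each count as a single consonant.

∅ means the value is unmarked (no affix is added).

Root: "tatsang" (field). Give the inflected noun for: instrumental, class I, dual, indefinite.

Attach case instrumental ki- → kitatsang.
definiteness = indefinite: zero marking, form stays kitatsang.
Attach noun class class I -ti → kitatsangti.
Attach number dual ukh- → ukhkitatsangti.
Apply vowel harmony: ukhkitatsangti → ukhkutatsangtu.
Vowel deletion: no change.

ukhkutatsangtu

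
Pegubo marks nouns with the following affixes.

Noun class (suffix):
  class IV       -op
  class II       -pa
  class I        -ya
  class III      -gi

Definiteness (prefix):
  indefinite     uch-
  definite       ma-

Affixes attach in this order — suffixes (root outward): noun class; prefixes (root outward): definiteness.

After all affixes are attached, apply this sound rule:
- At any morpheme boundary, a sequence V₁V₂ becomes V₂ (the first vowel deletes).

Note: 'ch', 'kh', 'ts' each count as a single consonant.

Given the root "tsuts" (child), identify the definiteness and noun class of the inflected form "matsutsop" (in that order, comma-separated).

definite, class IV

Segment: ma-tsuts-op.
definiteness: ma- → definite.
noun class: -op → class IV.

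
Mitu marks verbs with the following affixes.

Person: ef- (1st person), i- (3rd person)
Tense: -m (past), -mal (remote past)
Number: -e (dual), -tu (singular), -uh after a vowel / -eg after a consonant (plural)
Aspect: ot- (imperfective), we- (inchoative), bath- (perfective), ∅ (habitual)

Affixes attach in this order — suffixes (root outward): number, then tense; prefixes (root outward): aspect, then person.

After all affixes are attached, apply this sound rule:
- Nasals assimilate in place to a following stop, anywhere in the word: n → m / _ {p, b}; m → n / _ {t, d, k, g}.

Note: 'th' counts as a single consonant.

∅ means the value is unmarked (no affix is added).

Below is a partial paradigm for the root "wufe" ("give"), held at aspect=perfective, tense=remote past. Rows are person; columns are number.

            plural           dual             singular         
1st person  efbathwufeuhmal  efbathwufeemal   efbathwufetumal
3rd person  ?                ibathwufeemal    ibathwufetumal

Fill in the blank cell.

ibathwufeuhmal

Attach number plural -uh (after vowel 'e') → wufeuh.
Attach aspect perfective bath- → bathwufeuh.
Attach person 3rd person i- → ibathwufeuh.
Attach tense remote past -mal → ibathwufeuhmal.
Nasal assimilation: no change.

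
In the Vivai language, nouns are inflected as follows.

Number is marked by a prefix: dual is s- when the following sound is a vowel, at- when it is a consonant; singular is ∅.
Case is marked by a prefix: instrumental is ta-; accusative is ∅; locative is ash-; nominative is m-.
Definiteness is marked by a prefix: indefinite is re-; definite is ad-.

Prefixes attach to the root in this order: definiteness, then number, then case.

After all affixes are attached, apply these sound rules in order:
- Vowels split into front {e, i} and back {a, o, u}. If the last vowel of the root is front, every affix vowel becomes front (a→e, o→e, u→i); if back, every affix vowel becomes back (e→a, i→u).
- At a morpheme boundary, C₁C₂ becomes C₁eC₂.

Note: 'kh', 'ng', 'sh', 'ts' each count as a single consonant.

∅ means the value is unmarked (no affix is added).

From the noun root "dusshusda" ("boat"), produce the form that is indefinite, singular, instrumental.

taradusshusda

Attach definiteness indefinite re- → redusshusda.
number = singular: zero marking, form stays redusshusda.
Attach case instrumental ta- → taredusshusda.
Apply vowel harmony: taredusshusda → taradusshusda.
Epenthesis: no change.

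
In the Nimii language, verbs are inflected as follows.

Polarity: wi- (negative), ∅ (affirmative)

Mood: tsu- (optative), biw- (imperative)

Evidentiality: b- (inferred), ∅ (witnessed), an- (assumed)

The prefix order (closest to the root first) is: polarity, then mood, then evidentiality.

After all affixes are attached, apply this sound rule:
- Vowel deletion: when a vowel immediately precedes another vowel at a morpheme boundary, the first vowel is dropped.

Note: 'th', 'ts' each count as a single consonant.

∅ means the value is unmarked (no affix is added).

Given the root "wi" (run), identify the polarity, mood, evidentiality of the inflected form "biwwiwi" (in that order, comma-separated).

negative, imperative, witnessed

Segment: biw-wi-wi.
polarity: wi- → negative.
mood: biw- → imperative.
evidentiality: ∅ → witnessed.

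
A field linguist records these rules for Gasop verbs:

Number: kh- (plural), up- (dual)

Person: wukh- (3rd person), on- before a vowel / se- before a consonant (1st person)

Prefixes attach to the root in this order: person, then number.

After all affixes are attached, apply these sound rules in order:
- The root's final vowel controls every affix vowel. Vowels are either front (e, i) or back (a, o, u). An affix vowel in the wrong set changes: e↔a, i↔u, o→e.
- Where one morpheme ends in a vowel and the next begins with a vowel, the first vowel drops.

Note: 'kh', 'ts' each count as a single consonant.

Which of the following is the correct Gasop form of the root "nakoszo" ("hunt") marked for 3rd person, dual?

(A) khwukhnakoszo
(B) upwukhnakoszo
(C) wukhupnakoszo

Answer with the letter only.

Attach person 3rd person wukh- → wukhnakoszo.
Attach number dual up- → upwukhnakoszo.
Vowel harmony: no change.
Vowel deletion: no change.
So the correct form is upwukhnakoszo, option (B).
(C) wukhupnakoszo is wrong: it has the affixes in the wrong order.
(A) khwukhnakoszo is wrong: it uses plural instead of dual for number.

B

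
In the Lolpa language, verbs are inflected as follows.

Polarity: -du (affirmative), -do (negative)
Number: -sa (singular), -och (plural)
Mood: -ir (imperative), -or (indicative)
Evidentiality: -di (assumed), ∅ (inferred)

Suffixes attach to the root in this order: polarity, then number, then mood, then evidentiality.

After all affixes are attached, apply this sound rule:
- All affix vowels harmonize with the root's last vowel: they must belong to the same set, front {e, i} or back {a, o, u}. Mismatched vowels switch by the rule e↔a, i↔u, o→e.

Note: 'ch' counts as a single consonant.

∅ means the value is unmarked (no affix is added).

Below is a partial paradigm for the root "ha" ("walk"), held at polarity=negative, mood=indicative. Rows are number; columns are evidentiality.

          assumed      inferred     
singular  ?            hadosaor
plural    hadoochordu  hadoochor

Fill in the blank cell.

Attach polarity negative -do → hado.
Attach number singular -sa → hadosa.
Attach mood indicative -or → hadosaor.
Attach evidentiality assumed -di → hadosaordi.
Apply vowel harmony: hadosaordi → hadosaordu.

hadosaordu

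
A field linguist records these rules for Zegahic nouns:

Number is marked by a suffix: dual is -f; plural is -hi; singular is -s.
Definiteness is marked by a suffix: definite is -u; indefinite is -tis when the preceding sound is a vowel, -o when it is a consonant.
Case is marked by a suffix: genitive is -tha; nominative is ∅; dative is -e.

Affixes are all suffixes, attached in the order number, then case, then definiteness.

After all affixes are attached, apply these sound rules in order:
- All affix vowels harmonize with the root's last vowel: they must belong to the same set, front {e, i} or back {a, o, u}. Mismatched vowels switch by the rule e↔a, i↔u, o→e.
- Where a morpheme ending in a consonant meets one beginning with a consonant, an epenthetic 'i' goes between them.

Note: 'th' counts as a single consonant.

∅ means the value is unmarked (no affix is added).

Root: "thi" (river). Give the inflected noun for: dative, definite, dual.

thifei

Attach number dual -f → thif.
Attach case dative -e → thife.
Attach definiteness definite -u → thifeu.
Apply vowel harmony: thifeu → thifei.
Epenthesis: no change.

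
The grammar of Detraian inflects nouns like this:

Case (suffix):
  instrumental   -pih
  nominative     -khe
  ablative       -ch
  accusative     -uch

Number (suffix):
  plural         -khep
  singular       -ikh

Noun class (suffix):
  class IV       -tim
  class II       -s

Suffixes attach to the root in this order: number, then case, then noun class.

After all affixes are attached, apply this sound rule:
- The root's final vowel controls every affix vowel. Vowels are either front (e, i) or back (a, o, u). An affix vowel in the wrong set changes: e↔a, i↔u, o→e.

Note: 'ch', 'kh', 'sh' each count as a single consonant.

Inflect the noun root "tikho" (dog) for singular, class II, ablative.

tikhoukhchs

Attach number singular -ikh → tikhoikh.
Attach case ablative -ch → tikhoikhch.
Attach noun class class II -s → tikhoikhchs.
Apply vowel harmony: tikhoikhchs → tikhoukhchs.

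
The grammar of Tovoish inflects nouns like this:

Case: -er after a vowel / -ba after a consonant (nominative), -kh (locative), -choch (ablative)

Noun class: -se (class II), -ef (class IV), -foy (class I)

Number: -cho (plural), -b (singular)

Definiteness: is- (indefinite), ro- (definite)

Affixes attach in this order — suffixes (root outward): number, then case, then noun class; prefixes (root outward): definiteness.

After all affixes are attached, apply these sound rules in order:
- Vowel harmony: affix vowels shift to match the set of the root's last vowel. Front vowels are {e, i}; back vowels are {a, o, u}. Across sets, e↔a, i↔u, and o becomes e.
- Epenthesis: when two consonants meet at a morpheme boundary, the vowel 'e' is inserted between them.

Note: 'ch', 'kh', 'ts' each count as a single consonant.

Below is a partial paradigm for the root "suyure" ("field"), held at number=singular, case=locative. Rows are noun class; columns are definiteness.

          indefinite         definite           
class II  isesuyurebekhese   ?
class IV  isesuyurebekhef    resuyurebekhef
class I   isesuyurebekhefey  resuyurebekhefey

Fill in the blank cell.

Attach number singular -b → suyureb.
Attach case locative -kh → suyurebkh.
Attach definiteness definite ro- → rosuyurebkh.
Attach noun class class II -se → rosuyurebkhse.
Apply vowel harmony: rosuyurebkhse → resuyurebkhse.
Apply epenthesis: resuyurebkhse → resuyurebekhese.

resuyurebekhese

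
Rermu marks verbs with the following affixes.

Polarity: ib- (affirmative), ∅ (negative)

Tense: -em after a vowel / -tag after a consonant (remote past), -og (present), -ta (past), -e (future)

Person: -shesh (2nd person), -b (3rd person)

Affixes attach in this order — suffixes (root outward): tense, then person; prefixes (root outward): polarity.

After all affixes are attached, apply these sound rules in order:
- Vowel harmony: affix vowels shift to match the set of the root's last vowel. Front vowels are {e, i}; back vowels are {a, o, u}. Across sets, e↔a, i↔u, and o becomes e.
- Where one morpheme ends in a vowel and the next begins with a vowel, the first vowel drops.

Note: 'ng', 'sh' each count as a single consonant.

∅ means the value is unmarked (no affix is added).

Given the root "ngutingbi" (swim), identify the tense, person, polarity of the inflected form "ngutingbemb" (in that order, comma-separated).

Segment: ngutingbi-em-b.
tense: -em/tag → remote past.
person: -b → 3rd person.
polarity: ∅ → negative.

remote past, 3rd person, negative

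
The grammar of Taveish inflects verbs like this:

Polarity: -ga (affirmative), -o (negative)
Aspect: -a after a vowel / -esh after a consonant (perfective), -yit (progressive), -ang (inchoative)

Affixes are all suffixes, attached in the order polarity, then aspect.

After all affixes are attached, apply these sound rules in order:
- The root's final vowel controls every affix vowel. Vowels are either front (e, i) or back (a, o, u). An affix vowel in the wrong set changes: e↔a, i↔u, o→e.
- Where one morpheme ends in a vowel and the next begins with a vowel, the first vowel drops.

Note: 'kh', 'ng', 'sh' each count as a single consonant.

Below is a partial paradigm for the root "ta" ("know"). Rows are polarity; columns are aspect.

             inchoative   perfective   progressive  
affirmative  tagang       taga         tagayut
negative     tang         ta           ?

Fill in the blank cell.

toyut

Attach polarity negative -o → tao.
Attach aspect progressive -yit → taoyit.
Apply vowel harmony: taoyit → taoyut.
Apply vowel deletion: taoyut → toyut.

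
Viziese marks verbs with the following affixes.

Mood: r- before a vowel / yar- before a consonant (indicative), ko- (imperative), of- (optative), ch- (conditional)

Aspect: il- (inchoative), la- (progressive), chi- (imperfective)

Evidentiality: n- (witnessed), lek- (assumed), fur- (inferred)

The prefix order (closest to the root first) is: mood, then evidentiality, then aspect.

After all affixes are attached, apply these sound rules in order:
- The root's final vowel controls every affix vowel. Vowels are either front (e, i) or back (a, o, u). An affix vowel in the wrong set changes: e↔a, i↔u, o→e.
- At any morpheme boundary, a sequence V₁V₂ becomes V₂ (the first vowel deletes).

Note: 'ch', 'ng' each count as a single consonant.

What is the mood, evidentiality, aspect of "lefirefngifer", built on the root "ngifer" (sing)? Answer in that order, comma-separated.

Segment: la-fur-of-ngifer.
mood: of- → optative.
evidentiality: fur- → inferred.
aspect: la- → progressive.

optative, inferred, progressive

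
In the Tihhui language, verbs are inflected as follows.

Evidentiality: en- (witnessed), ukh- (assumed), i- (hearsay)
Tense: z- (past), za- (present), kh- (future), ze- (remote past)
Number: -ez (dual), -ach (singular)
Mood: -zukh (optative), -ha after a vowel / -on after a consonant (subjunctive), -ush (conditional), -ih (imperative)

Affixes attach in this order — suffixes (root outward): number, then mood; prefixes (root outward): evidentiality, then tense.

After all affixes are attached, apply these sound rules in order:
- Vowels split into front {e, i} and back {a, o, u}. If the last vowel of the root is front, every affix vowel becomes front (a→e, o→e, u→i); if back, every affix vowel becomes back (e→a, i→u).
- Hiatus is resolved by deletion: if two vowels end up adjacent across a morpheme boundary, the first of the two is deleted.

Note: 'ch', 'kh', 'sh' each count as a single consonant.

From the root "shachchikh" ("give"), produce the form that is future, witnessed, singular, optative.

khenshachchikhechzikh

Attach number singular -ach → shachchikhach.
Attach evidentiality witnessed en- → enshachchikhach.
Attach mood optative -zukh → enshachchikhachzukh.
Attach tense future kh- → khenshachchikhachzukh.
Apply vowel harmony: khenshachchikhachzukh → khenshachchikhechzikh.
Vowel deletion: no change.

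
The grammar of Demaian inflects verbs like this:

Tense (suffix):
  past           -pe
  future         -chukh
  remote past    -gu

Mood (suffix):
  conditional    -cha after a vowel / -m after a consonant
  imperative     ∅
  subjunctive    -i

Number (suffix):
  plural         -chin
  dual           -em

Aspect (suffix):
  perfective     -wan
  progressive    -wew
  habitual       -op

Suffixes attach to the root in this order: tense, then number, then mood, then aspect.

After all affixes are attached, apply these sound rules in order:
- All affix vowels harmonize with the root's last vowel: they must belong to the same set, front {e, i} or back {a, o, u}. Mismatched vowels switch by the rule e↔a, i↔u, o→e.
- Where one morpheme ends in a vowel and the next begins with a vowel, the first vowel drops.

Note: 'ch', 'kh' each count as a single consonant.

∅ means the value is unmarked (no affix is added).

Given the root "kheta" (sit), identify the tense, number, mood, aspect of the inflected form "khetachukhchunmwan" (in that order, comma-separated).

future, plural, conditional, perfective

Segment: kheta-chukh-chin-m-wan.
tense: -chukh → future.
number: -chin → plural.
mood: -cha/m → conditional.
aspect: -wan → perfective.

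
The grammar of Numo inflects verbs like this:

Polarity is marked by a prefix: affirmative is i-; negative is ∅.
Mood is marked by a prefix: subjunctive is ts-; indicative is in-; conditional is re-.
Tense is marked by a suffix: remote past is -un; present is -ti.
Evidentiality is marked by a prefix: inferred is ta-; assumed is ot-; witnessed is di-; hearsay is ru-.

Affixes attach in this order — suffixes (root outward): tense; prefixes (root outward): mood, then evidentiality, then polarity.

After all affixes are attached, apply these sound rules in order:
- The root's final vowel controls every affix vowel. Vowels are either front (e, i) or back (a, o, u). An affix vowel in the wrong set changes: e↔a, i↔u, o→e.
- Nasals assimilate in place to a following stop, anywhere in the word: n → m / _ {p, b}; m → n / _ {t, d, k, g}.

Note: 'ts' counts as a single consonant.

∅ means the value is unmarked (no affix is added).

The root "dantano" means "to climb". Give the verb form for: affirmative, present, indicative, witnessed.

uduundantanotu

Attach mood indicative in- → indantano.
Attach tense present -ti → indantanoti.
Attach evidentiality witnessed di- → diindantanoti.
Attach polarity affirmative i- → idiindantanoti.
Apply vowel harmony: idiindantanoti → uduundantanotu.
Nasal assimilation: no change.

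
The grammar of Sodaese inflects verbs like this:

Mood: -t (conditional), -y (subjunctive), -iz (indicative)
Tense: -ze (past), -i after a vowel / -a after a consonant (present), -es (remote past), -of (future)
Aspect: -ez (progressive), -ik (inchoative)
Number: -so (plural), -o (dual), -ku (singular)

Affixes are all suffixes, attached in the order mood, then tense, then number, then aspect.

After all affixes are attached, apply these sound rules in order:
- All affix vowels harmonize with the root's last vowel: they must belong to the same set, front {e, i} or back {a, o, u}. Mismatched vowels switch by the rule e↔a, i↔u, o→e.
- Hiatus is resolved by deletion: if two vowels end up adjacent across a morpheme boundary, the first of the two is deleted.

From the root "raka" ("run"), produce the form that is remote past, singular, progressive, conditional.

Attach mood conditional -t → rakat.
Attach tense remote past -es → rakates.
Attach number singular -ku → rakatesku.
Attach aspect progressive -ez → rakateskuez.
Apply vowel harmony: rakateskuez → rakataskuaz.
Apply vowel deletion: rakataskuaz → rakataskaz.

rakataskaz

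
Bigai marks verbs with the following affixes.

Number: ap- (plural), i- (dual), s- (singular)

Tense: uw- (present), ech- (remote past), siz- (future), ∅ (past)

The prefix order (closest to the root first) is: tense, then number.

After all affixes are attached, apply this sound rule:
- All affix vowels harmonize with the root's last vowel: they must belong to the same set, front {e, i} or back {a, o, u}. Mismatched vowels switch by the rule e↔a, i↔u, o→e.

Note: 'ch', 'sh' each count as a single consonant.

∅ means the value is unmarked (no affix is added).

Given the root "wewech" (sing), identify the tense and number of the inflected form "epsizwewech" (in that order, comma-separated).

Segment: ap-siz-wewech.
tense: siz- → future.
number: ap- → plural.

future, plural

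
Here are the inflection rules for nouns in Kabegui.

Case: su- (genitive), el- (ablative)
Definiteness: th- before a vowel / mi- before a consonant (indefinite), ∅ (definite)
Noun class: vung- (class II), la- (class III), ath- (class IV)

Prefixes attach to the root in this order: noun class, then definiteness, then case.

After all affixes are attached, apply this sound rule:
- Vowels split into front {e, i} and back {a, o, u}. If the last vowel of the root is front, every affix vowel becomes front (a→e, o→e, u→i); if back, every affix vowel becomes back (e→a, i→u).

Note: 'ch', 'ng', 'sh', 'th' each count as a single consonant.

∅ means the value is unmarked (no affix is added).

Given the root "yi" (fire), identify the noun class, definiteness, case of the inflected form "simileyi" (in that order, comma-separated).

Segment: su-mi-la-yi.
noun class: la- → class III.
definiteness: th/mi- → indefinite.
case: su- → genitive.

class III, indefinite, genitive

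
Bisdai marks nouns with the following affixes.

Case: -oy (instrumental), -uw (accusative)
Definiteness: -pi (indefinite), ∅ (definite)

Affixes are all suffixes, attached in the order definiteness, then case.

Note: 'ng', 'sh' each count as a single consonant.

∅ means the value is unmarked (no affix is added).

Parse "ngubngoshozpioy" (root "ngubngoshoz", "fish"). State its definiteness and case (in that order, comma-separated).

indefinite, instrumental

Segment: ngubngoshoz-pi-oy.
definiteness: -pi → indefinite.
case: -oy → instrumental.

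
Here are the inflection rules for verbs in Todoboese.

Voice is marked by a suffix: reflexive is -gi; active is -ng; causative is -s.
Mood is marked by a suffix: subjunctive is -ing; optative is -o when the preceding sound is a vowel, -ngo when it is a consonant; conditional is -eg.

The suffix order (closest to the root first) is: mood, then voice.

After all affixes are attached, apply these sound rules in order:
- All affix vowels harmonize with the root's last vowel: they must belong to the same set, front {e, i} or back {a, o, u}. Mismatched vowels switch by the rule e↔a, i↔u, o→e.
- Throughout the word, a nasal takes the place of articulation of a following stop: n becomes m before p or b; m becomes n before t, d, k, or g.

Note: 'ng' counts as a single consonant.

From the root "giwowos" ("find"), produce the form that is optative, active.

Attach mood optative -ngo (after consonant 's') → giwowosngo.
Attach voice active -ng → giwowosngong.
Vowel harmony: no change.
Nasal assimilation: no change.

giwowosngong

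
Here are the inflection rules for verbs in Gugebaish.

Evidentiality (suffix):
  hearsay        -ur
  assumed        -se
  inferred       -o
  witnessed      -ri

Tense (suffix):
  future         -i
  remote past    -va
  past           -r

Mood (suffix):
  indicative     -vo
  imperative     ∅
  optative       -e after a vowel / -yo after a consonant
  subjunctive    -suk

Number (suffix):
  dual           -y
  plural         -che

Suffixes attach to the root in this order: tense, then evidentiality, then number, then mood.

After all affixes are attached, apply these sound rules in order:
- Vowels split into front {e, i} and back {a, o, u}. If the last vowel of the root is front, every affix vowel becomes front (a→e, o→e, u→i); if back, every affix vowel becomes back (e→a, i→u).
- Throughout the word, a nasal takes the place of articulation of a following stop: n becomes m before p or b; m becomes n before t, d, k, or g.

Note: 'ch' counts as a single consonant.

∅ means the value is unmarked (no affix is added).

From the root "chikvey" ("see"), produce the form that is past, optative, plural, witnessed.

Attach tense past -r → chikveyr.
Attach evidentiality witnessed -ri → chikveyrri.
Attach number plural -che → chikveyrriche.
Attach mood optative -e (after vowel 'e') → chikveyrrichee.
Vowel harmony: no change.
Nasal assimilation: no change.

chikveyrrichee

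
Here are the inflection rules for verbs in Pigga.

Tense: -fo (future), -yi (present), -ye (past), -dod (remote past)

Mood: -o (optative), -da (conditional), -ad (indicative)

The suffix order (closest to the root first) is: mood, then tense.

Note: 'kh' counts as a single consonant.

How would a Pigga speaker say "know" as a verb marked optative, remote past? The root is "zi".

Attach mood optative -o → zio.
Attach tense remote past -dod → ziodod.

ziodod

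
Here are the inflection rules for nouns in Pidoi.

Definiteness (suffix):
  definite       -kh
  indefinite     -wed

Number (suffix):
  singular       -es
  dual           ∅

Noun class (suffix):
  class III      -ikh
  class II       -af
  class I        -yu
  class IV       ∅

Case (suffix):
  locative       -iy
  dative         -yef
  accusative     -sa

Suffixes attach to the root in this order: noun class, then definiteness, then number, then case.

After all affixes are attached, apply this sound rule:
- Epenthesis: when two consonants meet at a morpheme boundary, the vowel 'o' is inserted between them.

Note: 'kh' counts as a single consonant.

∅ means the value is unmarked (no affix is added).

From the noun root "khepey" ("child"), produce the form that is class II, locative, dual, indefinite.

khepeyafowediy

Attach noun class class II -af → khepeyaf.
Attach definiteness indefinite -wed → khepeyafwed.
number = dual: zero marking, form stays khepeyafwed.
Attach case locative -iy → khepeyafwediy.
Apply epenthesis: khepeyafwediy → khepeyafowediy.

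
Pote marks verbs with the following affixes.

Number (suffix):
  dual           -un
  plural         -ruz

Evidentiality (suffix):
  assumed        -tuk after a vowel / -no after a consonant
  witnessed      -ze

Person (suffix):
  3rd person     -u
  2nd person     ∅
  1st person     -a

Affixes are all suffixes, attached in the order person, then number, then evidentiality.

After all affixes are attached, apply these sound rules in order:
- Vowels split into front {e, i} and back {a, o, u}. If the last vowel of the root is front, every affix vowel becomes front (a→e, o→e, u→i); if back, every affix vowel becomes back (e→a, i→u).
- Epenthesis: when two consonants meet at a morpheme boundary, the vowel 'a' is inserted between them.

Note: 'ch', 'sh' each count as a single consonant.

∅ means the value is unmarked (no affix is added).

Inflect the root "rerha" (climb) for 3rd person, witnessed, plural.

Attach person 3rd person -u → rerhau.
Attach number plural -ruz → rerhauruz.
Attach evidentiality witnessed -ze → rerhauruzze.
Apply vowel harmony: rerhauruzze → rerhauruzza.
Apply epenthesis: rerhauruzza → rerhauruzaza.

rerhauruzaza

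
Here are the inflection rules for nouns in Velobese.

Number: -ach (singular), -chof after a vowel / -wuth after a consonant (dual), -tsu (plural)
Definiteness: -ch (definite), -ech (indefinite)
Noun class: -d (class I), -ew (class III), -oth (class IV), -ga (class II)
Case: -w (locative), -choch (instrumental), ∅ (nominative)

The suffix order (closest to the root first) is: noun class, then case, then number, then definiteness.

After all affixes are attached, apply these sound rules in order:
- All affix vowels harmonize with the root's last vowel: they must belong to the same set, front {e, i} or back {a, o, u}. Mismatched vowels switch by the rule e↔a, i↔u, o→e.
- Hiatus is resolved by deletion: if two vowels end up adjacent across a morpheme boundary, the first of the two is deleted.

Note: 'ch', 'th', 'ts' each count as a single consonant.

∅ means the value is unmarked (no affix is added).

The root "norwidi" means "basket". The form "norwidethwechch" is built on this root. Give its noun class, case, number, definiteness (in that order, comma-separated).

class IV, locative, singular, definite

Segment: norwidi-oth-w-ach-ch.
noun class: -oth → class IV.
case: -w → locative.
number: -ach → singular.
definiteness: -ch → definite.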